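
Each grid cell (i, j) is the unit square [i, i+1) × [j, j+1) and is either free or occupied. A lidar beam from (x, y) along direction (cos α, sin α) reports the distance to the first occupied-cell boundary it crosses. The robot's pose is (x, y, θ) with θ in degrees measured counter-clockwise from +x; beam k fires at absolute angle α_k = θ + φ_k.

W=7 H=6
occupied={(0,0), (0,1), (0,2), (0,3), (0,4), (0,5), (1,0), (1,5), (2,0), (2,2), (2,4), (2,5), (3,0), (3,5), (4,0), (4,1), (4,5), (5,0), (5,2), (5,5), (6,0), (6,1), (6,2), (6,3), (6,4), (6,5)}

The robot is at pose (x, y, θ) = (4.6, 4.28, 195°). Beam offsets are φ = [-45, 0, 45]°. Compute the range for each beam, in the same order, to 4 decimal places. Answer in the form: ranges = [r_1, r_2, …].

ranges = [1.4400, 3.7270, 3.7874]

beam 1: φ=-45°, α=150°
  dir = (cos 150°, sin 150°) = (-0.8660, 0.5000); from cell (4,4)
  next x-line at t=0.6928, next y-line at t=1.4400; Δt_x=1.1547, Δt_y=2.0000
    x: enter (3,4) at t=0.6928
    y: enter (3,5) at t=1.4400 ← occupied
  → r_1 = 1.4400
beam 2: φ=0°, α=195°
  dir = (cos 195°, sin 195°) = (-0.9659, -0.2588); from cell (4,4)
  next x-line at t=0.6212, next y-line at t=1.0818; Δt_x=1.0353, Δt_y=3.8637
    x: enter (3,4) at t=0.6212
    y: enter (3,3) at t=1.0818
    x: enter (2,3) at t=1.6564
    x: enter (1,3) at t=2.6917
    x: enter (0,3) at t=3.7270 ← occupied
  → r_2 = 3.7270
beam 3: φ=45°, α=240°
  dir = (cos 240°, sin 240°) = (-0.5000, -0.8660); from cell (4,4)
  next x-line at t=1.2000, next y-line at t=0.3233; Δt_x=2.0000, Δt_y=1.1547
    y: enter (4,3) at t=0.3233
    x: enter (3,3) at t=1.2000
    y: enter (3,2) at t=1.4780
    y: enter (3,1) at t=2.6327
    x: enter (2,1) at t=3.2000
    y: enter (2,0) at t=3.7874 ← occupied
  → r_3 = 3.7874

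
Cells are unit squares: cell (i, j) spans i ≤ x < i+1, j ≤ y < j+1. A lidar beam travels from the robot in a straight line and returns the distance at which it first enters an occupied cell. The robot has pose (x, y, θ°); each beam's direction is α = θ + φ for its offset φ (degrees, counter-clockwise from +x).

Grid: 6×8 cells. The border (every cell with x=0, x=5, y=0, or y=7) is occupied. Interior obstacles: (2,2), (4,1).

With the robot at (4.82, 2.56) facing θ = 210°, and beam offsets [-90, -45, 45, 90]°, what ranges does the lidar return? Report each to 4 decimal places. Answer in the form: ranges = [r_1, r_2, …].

beam 1: φ=-90°, α=120°
  d=(-0.5000,0.8660)  start (4,2)  tX=1.6400 tY=0.5081  stride 1/|dx|=2.0000 1/|dy|=1.1547
    cross y-line → (4,3), t=0.5081
    cross x-line → (3,3), t=1.6400
    cross y-line → (3,4), t=1.6628
    cross y-line → (3,5), t=2.8175
    cross x-line → (2,5), t=3.6400
    cross y-line → (2,6), t=3.9722
    cross y-line → (2,7), t=5.1269 (wall)
  → r_1 = 5.1269
beam 2: φ=-45°, α=165°
  d=(-0.9659,0.2588)  start (4,2)  tX=0.8489 tY=1.7000  stride 1/|dx|=1.0353 1/|dy|=3.8637
    cross x-line → (3,2), t=0.8489
    cross y-line → (3,3), t=1.7000
    cross x-line → (2,3), t=1.8842
    cross x-line → (1,3), t=2.9195
    cross x-line → (0,3), t=3.9548 (wall)
  → r_2 = 3.9548
beam 3: φ=45°, α=255°
  d=(-0.2588,-0.9659)  start (4,2)  tX=3.1682 tY=0.5798  stride 1/|dx|=3.8637 1/|dy|=1.0353
    cross y-line → (4,1), t=0.5798 (wall)
  → r_3 = 0.5798
beam 4: φ=90°, α=300°
  d=(0.5000,-0.8660)  start (4,2)  tX=0.3600 tY=0.6466  stride 1/|dx|=2.0000 1/|dy|=1.1547
    cross x-line → (5,2), t=0.3600 (wall)
  → r_4 = 0.3600

ranges = [5.1269, 3.9548, 0.5798, 0.3600]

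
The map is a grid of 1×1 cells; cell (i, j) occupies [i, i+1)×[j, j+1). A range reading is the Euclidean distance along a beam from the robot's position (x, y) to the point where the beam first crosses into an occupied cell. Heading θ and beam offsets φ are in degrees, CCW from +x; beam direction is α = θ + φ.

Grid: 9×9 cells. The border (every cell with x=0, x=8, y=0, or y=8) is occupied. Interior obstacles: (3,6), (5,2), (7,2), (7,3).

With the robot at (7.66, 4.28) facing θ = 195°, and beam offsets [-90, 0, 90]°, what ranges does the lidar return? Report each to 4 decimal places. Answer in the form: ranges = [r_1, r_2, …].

ranges = [3.8512, 6.8949, 0.2899]

beam 1: φ=-90°, α=105°
  direction (-0.2588, 0.9659); cell (7,4); t to first gridline: x 2.5500, y 0.7454 (then +3.8637 / +1.0353)
    (7,5) via y @ 0.7454
    (7,6) via y @ 1.7807
    (6,6) via x @ 2.5500
    (6,7) via y @ 2.8160
    (6,8) via y @ 3.8512  # hit
  → r_1 = 3.8512
beam 2: φ=0°, α=195°
  direction (-0.9659, -0.2588); cell (7,4); t to first gridline: x 0.6833, y 1.0818 (then +1.0353 / +3.8637)
    (6,4) via x @ 0.6833
    (6,3) via y @ 1.0818
    (5,3) via x @ 1.7186
    (4,3) via x @ 2.7538
    (3,3) via x @ 3.7891
    (2,3) via x @ 4.8244
    (2,2) via y @ 4.9455
    (1,2) via x @ 5.8597
    (0,2) via x @ 6.8949  # hit
  → r_2 = 6.8949
beam 3: φ=90°, α=285°
  direction (0.2588, -0.9659); cell (7,4); t to first gridline: x 1.3137, y 0.2899 (then +3.8637 / +1.0353)
    (7,3) via y @ 0.2899  # hit
  → r_3 = 0.2899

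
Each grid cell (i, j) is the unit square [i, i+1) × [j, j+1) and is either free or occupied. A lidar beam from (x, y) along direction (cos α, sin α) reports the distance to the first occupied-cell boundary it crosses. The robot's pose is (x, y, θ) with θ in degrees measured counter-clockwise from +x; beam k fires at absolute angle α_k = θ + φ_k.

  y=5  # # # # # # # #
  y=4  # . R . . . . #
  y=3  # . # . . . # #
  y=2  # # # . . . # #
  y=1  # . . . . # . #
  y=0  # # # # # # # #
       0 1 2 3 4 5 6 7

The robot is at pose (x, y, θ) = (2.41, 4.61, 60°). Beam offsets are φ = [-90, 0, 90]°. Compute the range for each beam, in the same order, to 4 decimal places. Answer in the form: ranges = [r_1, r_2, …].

ranges = [4.1454, 0.4503, 0.7800]

beam 1: φ=-90°, α=330°
  d=(0.8660,-0.5000)  start (2,4)  tX=0.6813 tY=1.2200  stride 1/|dx|=1.1547 1/|dy|=2.0000
    cross x-line → (3,4), t=0.6813
    cross y-line → (3,3), t=1.2200
    cross x-line → (4,3), t=1.8360
    cross x-line → (5,3), t=2.9907
    cross y-line → (5,2), t=3.2200
    cross x-line → (6,2), t=4.1454 (wall)
  → r_1 = 4.1454
beam 2: φ=0°, α=60°
  d=(0.5000,0.8660)  start (2,4)  tX=1.1800 tY=0.4503  stride 1/|dx|=2.0000 1/|dy|=1.1547
    cross y-line → (2,5), t=0.4503 (wall)
  → r_2 = 0.4503
beam 3: φ=90°, α=150°
  d=(-0.8660,0.5000)  start (2,4)  tX=0.4734 tY=0.7800  stride 1/|dx|=1.1547 1/|dy|=2.0000
    cross x-line → (1,4), t=0.4734
    cross y-line → (1,5), t=0.7800 (wall)
  → r_3 = 0.7800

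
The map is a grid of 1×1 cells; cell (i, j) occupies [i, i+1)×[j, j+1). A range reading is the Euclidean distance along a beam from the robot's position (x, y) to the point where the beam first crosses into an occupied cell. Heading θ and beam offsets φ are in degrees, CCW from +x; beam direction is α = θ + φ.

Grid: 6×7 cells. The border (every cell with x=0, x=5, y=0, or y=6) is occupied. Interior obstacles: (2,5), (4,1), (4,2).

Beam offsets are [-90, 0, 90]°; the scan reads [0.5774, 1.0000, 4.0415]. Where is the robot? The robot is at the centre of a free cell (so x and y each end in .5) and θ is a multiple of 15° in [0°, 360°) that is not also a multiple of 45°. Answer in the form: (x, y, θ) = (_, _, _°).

(x, y, θ) = (4.5, 3.5, 60°)

The pose lattice has 17·16 = 272 candidates. Test each by forward raycasting.
  (4.5, 5.5, 120°): beam 2 = 0.5774 ≠ 1.0000 ✗
  (2.5, 2.5, 345°): beam 1 = 1.5529 ≠ 0.5774 ✗
  (4.5, 5.5, 15°): beam 1 = 1.9319 ≠ 0.5774 ✗
  (1.5, 2.5, 165°): beam 1 = 2.5882 ≠ 0.5774 ✗
  …
  (4.5, 3.5, 60°): r_1=0.5774, r_2=1.0000, r_3=4.0415 — all match ✓
No second candidate reproduces the full scan.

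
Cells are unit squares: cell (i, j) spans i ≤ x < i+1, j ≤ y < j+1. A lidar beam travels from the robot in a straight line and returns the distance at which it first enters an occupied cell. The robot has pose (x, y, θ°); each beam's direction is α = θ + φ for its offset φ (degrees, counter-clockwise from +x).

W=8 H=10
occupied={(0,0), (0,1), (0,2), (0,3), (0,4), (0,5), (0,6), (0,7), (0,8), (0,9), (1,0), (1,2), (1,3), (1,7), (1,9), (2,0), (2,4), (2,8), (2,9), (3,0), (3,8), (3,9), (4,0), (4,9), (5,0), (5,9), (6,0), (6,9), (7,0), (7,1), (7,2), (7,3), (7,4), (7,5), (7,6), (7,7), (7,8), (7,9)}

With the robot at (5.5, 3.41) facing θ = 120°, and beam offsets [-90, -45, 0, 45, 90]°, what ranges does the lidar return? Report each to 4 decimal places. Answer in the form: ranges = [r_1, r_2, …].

beam 1: φ=-90°, α=30°
  dir = (cos 30°, sin 30°) = (0.8660, 0.5000); from cell (5,3)
  next x-line at t=0.5774, next y-line at t=1.1800; Δt_x=1.1547, Δt_y=2.0000
    x: enter (6,3) at t=0.5774
    y: enter (6,4) at t=1.1800
    x: enter (7,4) at t=1.7321 ← occupied
  → r_1 = 1.7321
beam 2: φ=-45°, α=75°
  dir = (cos 75°, sin 75°) = (0.2588, 0.9659); from cell (5,3)
  next x-line at t=1.9319, next y-line at t=0.6108; Δt_x=3.8637, Δt_y=1.0353
    y: enter (5,4) at t=0.6108
    y: enter (5,5) at t=1.6461
    x: enter (6,5) at t=1.9319
    y: enter (6,6) at t=2.6814
    y: enter (6,7) at t=3.7166
    y: enter (6,8) at t=4.7519
    y: enter (6,9) at t=5.7872 ← occupied
  → r_2 = 5.7872
beam 3: φ=0°, α=120°
  dir = (cos 120°, sin 120°) = (-0.5000, 0.8660); from cell (5,3)
  next x-line at t=1.0000, next y-line at t=0.6813; Δt_x=2.0000, Δt_y=1.1547
    y: enter (5,4) at t=0.6813
    x: enter (4,4) at t=1.0000
    y: enter (4,5) at t=1.8360
    y: enter (4,6) at t=2.9907
    x: enter (3,6) at t=3.0000
    y: enter (3,7) at t=4.1454
    x: enter (2,7) at t=5.0000
    y: enter (2,8) at t=5.3001 ← occupied
  → r_3 = 5.3001
beam 4: φ=45°, α=165°
  dir = (cos 165°, sin 165°) = (-0.9659, 0.2588); from cell (5,3)
  next x-line at t=0.5176, next y-line at t=2.2796; Δt_x=1.0353, Δt_y=3.8637
    x: enter (4,3) at t=0.5176
    x: enter (3,3) at t=1.5529
    y: enter (3,4) at t=2.2796
    x: enter (2,4) at t=2.5882 ← occupied
  → r_4 = 2.5882
beam 5: φ=90°, α=210°
  dir = (cos 210°, sin 210°) = (-0.8660, -0.5000); from cell (5,3)
  next x-line at t=0.5774, next y-line at t=0.8200; Δt_x=1.1547, Δt_y=2.0000
    x: enter (4,3) at t=0.5774
    y: enter (4,2) at t=0.8200
    x: enter (3,2) at t=1.7321
    y: enter (3,1) at t=2.8200
    x: enter (2,1) at t=2.8868
    x: enter (1,1) at t=4.0415
    y: enter (1,0) at t=4.8200 ← occupied
  → r_5 = 4.8200

ranges = [1.7321, 5.7872, 5.3001, 2.5882, 4.8200]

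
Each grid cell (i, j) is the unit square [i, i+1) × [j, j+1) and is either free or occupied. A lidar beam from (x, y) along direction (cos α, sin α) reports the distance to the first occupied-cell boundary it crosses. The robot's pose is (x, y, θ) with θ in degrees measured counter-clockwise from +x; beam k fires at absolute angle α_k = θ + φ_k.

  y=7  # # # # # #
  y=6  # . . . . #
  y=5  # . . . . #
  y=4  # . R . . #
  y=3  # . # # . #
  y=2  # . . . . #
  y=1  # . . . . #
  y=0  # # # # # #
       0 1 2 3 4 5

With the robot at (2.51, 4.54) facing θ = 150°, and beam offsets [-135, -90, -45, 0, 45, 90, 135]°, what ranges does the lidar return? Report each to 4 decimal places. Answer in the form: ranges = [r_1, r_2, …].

ranges = [2.5778, 2.8406, 2.5468, 1.7436, 1.5633, 0.6235, 0.5590]

beam 1: φ=-135°, α=15°
  cosα=0.9659 sinα=0.2588 | (2,4) | tMaxX 0.5073 tMaxY 1.7773 | tΔX 1.0353 tΔY 3.8637
    t=0.5073 [x] (3,4)
    t=1.5426 [x] (4,4)
    t=1.7773 [y] (4,5)
    t=2.5778 [x] (5,5) — stop
  → r_1 = 2.5778
beam 2: φ=-90°, α=60°
  cosα=0.5000 sinα=0.8660 | (2,4) | tMaxX 0.9800 tMaxY 0.5312 | tΔX 2.0000 tΔY 1.1547
    t=0.5312 [y] (2,5)
    t=0.9800 [x] (3,5)
    t=1.6859 [y] (3,6)
    t=2.8406 [y] (3,7) — stop
  → r_2 = 2.8406
beam 3: φ=-45°, α=105°
  cosα=-0.2588 sinα=0.9659 | (2,4) | tMaxX 1.9705 tMaxY 0.4762 | tΔX 3.8637 tΔY 1.0353
    t=0.4762 [y] (2,5)
    t=1.5115 [y] (2,6)
    t=1.9705 [x] (1,6)
    t=2.5468 [y] (1,7) — stop
  → r_3 = 2.5468
beam 4: φ=0°, α=150°
  cosα=-0.8660 sinα=0.5000 | (2,4) | tMaxX 0.5889 tMaxY 0.9200 | tΔX 1.1547 tΔY 2.0000
    t=0.5889 [x] (1,4)
    t=0.9200 [y] (1,5)
    t=1.7436 [x] (0,5) — stop
  → r_4 = 1.7436
beam 5: φ=45°, α=195°
  cosα=-0.9659 sinα=-0.2588 | (2,4) | tMaxX 0.5280 tMaxY 2.0864 | tΔX 1.0353 tΔY 3.8637
    t=0.5280 [x] (1,4)
    t=1.5633 [x] (0,4) — stop
  → r_5 = 1.5633
beam 6: φ=90°, α=240°
  cosα=-0.5000 sinα=-0.8660 | (2,4) | tMaxX 1.0200 tMaxY 0.6235 | tΔX 2.0000 tΔY 1.1547
    t=0.6235 [y] (2,3) — stop
  → r_6 = 0.6235
beam 7: φ=135°, α=285°
  cosα=0.2588 sinα=-0.9659 | (2,4) | tMaxX 1.8932 tMaxY 0.5590 | tΔX 3.8637 tΔY 1.0353
    t=0.5590 [y] (2,3) — stop
  → r_7 = 0.5590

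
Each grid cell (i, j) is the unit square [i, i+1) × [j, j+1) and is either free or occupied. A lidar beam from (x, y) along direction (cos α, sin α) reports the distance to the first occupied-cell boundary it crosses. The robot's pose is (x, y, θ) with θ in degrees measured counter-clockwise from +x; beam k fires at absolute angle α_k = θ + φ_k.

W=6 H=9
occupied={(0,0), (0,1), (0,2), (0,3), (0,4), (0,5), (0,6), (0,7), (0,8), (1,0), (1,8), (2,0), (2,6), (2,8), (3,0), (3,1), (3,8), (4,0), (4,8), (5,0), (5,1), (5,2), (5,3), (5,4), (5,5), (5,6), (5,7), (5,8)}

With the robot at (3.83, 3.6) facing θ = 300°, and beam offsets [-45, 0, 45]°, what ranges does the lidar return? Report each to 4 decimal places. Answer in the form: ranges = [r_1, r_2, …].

ranges = [1.6564, 2.3400, 1.2113]

beam 1: φ=-45°, α=255°
  d=(-0.2588,-0.9659)  start (3,3)  tX=3.2069 tY=0.6212  stride 1/|dx|=3.8637 1/|dy|=1.0353
    cross y-line → (3,2), t=0.6212
    cross y-line → (3,1), t=1.6564 (wall)
  → r_1 = 1.6564
beam 2: φ=0°, α=300°
  d=(0.5000,-0.8660)  start (3,3)  tX=0.3400 tY=0.6928  stride 1/|dx|=2.0000 1/|dy|=1.1547
    cross x-line → (4,3), t=0.3400
    cross y-line → (4,2), t=0.6928
    cross y-line → (4,1), t=1.8475
    cross x-line → (5,1), t=2.3400 (wall)
  → r_2 = 2.3400
beam 3: φ=45°, α=345°
  d=(0.9659,-0.2588)  start (3,3)  tX=0.1760 tY=2.3182  stride 1/|dx|=1.0353 1/|dy|=3.8637
    cross x-line → (4,3), t=0.1760
    cross x-line → (5,3), t=1.2113 (wall)
  → r_3 = 1.2113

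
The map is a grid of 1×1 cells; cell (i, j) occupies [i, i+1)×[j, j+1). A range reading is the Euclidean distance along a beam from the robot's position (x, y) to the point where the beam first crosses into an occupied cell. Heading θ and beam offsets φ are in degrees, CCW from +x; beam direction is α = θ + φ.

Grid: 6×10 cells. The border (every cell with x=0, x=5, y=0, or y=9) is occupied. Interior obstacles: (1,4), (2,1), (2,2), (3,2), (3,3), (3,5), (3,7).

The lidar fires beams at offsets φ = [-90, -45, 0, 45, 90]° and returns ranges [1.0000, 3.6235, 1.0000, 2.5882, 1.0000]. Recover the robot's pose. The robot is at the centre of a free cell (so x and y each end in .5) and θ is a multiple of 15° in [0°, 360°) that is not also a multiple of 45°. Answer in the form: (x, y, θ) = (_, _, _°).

The pose lattice has 25·16 = 400 candidates. Test each by forward raycasting.
  (4.5, 2.5, 150°): beam 2 = 2.5882 ≠ 3.6235 ✗
  (1.5, 3.5, 165°): beam 1 = 0.5176 ≠ 1.0000 ✗
  (2.5, 5.5, 30°): beam 1 = 1.7321 ≠ 1.0000 ✗
  …
  (4.5, 6.5, 210°): r_1=1.0000, r_2=3.6235, r_3=1.0000, r_4=2.5882, r_5=1.0000 — all match ✓
No second candidate reproduces the full scan.

(x, y, θ) = (4.5, 6.5, 210°)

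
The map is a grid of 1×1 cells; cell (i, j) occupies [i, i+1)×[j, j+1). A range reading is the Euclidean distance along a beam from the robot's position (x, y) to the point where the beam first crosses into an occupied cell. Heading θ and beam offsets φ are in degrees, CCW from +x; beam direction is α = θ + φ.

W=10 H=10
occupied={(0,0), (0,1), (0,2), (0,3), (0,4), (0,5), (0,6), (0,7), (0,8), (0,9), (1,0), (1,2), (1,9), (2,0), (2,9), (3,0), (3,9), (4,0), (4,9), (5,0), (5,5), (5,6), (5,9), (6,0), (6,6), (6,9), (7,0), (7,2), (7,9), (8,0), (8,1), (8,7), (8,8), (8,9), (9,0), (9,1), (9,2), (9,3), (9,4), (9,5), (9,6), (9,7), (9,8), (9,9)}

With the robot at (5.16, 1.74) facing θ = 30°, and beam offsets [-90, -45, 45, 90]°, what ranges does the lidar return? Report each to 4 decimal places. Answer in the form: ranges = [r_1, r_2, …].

ranges = [0.8545, 2.8591, 4.4103, 8.3200]

beam 1: φ=-90°, α=300°
  d=(0.5000,-0.8660)  start (5,1)  tX=1.6800 tY=0.8545  stride 1/|dx|=2.0000 1/|dy|=1.1547
    cross y-line → (5,0), t=0.8545 (wall)
  → r_1 = 0.8545
beam 2: φ=-45°, α=345°
  d=(0.9659,-0.2588)  start (5,1)  tX=0.8696 tY=2.8591  stride 1/|dx|=1.0353 1/|dy|=3.8637
    cross x-line → (6,1), t=0.8696
    cross x-line → (7,1), t=1.9049
    cross y-line → (7,0), t=2.8591 (wall)
  → r_2 = 2.8591
beam 3: φ=45°, α=75°
  d=(0.2588,0.9659)  start (5,1)  tX=3.2455 tY=0.2692  stride 1/|dx|=3.8637 1/|dy|=1.0353
    cross y-line → (5,2), t=0.2692
    cross y-line → (5,3), t=1.3044
    cross y-line → (5,4), t=2.3397
    cross x-line → (6,4), t=3.2455
    cross y-line → (6,5), t=3.3750
    cross y-line → (6,6), t=4.4103 (wall)
  → r_3 = 4.4103
beam 4: φ=90°, α=120°
  d=(-0.5000,0.8660)  start (5,1)  tX=0.3200 tY=0.3002  stride 1/|dx|=2.0000 1/|dy|=1.1547
    cross y-line → (5,2), t=0.3002
    cross x-line → (4,2), t=0.3200
    cross y-line → (4,3), t=1.4549
    cross x-line → (3,3), t=2.3200
    cross y-line → (3,4), t=2.6096
    cross y-line → (3,5), t=3.7643
    cross x-line → (2,5), t=4.3200
    cross y-line → (2,6), t=4.9190
    cross y-line → (2,7), t=6.0737
    cross x-line → (1,7), t=6.3200
    cross y-line → (1,8), t=7.2284
    cross x-line → (0,8), t=8.3200 (wall)
  → r_4 = 8.3200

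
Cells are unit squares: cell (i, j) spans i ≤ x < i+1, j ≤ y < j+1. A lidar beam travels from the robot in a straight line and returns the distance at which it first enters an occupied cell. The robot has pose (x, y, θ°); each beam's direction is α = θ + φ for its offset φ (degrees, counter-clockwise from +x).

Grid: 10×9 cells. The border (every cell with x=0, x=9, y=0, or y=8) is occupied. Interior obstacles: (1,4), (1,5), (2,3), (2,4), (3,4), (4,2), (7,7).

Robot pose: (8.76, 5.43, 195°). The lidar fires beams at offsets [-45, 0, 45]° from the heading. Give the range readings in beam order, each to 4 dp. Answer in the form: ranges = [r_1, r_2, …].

ranges = [5.1400, 4.9279, 5.1153]

beam 1: φ=-45°, α=150°
  dir = (cos 150°, sin 150°) = (-0.8660, 0.5000); from cell (8,5)
  next x-line at t=0.8776, next y-line at t=1.1400; Δt_x=1.1547, Δt_y=2.0000
    x: enter (7,5) at t=0.8776
    y: enter (7,6) at t=1.1400
    x: enter (6,6) at t=2.0323
    y: enter (6,7) at t=3.1400
    x: enter (5,7) at t=3.1870
    x: enter (4,7) at t=4.3417
    y: enter (4,8) at t=5.1400 ← occupied
  → r_1 = 5.1400
beam 2: φ=0°, α=195°
  dir = (cos 195°, sin 195°) = (-0.9659, -0.2588); from cell (8,5)
  next x-line at t=0.7868, next y-line at t=1.6614; Δt_x=1.0353, Δt_y=3.8637
    x: enter (7,5) at t=0.7868
    y: enter (7,4) at t=1.6614
    x: enter (6,4) at t=1.8221
    x: enter (5,4) at t=2.8574
    x: enter (4,4) at t=3.8926
    x: enter (3,4) at t=4.9279 ← occupied
  → r_2 = 4.9279
beam 3: φ=45°, α=240°
  dir = (cos 240°, sin 240°) = (-0.5000, -0.8660); from cell (8,5)
  next x-line at t=1.5200, next y-line at t=0.4965; Δt_x=2.0000, Δt_y=1.1547
    y: enter (8,4) at t=0.4965
    x: enter (7,4) at t=1.5200
    y: enter (7,3) at t=1.6512
    y: enter (7,2) at t=2.8059
    x: enter (6,2) at t=3.5200
    y: enter (6,1) at t=3.9606
    y: enter (6,0) at t=5.1153 ← occupied
  → r_3 = 5.1153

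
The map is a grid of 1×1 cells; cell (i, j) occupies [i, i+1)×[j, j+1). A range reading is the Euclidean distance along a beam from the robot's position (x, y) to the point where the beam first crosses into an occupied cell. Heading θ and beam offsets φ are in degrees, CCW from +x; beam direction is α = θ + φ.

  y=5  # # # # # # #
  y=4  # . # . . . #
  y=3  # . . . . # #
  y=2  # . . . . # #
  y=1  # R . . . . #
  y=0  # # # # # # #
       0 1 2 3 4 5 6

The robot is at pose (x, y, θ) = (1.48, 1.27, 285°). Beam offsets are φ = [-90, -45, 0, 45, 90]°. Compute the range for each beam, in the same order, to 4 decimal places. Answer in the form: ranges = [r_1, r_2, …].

beam 1: φ=-90°, α=195°
  direction (-0.9659, -0.2588); cell (1,1); t to first gridline: x 0.4969, y 1.0432 (then +1.0353 / +3.8637)
    (0,1) via x @ 0.4969  # hit
  → r_1 = 0.4969
beam 2: φ=-45°, α=240°
  direction (-0.5000, -0.8660); cell (1,1); t to first gridline: x 0.9600, y 0.3118 (then +2.0000 / +1.1547)
    (1,0) via y @ 0.3118  # hit
  → r_2 = 0.3118
beam 3: φ=0°, α=285°
  direction (0.2588, -0.9659); cell (1,1); t to first gridline: x 2.0091, y 0.2795 (then +3.8637 / +1.0353)
    (1,0) via y @ 0.2795  # hit
  → r_3 = 0.2795
beam 4: φ=45°, α=330°
  direction (0.8660, -0.5000); cell (1,1); t to first gridline: x 0.6004, y 0.5400 (then +1.1547 / +2.0000)
    (1,0) via y @ 0.5400  # hit
  → r_4 = 0.5400
beam 5: φ=90°, α=15°
  direction (0.9659, 0.2588); cell (1,1); t to first gridline: x 0.5383, y 2.8205 (then +1.0353 / +3.8637)
    (2,1) via x @ 0.5383
    (3,1) via x @ 1.5736
    (4,1) via x @ 2.6089
    (4,2) via y @ 2.8205
    (5,2) via x @ 3.6442  # hit
  → r_5 = 3.6442

ranges = [0.4969, 0.3118, 0.2795, 0.5400, 3.6442]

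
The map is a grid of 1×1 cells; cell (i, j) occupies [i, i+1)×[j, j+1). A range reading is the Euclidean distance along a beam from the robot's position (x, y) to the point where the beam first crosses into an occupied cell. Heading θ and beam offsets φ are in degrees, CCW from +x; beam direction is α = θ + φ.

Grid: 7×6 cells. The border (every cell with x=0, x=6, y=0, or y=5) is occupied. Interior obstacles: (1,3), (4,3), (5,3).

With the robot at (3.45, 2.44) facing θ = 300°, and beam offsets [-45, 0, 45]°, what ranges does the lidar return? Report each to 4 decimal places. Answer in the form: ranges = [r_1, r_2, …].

ranges = [1.4908, 1.6628, 2.6400]

beam 1: φ=-45°, α=255°
  cosα=-0.2588 sinα=-0.9659 | (3,2) | tMaxX 1.7387 tMaxY 0.4555 | tΔX 3.8637 tΔY 1.0353
    t=0.4555 [y] (3,1)
    t=1.4908 [y] (3,0) — stop
  → r_1 = 1.4908
beam 2: φ=0°, α=300°
  cosα=0.5000 sinα=-0.8660 | (3,2) | tMaxX 1.1000 tMaxY 0.5081 | tΔX 2.0000 tΔY 1.1547
    t=0.5081 [y] (3,1)
    t=1.1000 [x] (4,1)
    t=1.6628 [y] (4,0) — stop
  → r_2 = 1.6628
beam 3: φ=45°, α=345°
  cosα=0.9659 sinα=-0.2588 | (3,2) | tMaxX 0.5694 tMaxY 1.7000 | tΔX 1.0353 tΔY 3.8637
    t=0.5694 [x] (4,2)
    t=1.6047 [x] (5,2)
    t=1.7000 [y] (5,1)
    t=2.6400 [x] (6,1) — stop
  → r_3 = 2.6400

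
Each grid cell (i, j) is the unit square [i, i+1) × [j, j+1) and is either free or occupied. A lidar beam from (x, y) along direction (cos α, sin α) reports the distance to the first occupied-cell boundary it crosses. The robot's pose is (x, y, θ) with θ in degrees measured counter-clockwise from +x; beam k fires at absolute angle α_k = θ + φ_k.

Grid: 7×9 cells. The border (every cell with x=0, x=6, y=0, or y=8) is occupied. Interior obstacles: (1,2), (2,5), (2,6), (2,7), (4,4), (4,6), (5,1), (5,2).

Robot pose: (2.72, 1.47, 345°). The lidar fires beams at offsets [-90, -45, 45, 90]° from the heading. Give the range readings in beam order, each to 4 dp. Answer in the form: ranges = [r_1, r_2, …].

beam 1: φ=-90°, α=255°
  direction (-0.2588, -0.9659); cell (2,1); t to first gridline: x 2.7819, y 0.4866 (then +3.8637 / +1.0353)
    (2,0) via y @ 0.4866  # hit
  → r_1 = 0.4866
beam 2: φ=-45°, α=300°
  direction (0.5000, -0.8660); cell (2,1); t to first gridline: x 0.5600, y 0.5427 (then +2.0000 / +1.1547)
    (2,0) via y @ 0.5427  # hit
  → r_2 = 0.5427
beam 3: φ=45°, α=30°
  direction (0.8660, 0.5000); cell (2,1); t to first gridline: x 0.3233, y 1.0600 (then +1.1547 / +2.0000)
    (3,1) via x @ 0.3233
    (3,2) via y @ 1.0600
    (4,2) via x @ 1.4780
    (5,2) via x @ 2.6327  # hit
  → r_3 = 2.6327
beam 4: φ=90°, α=75°
  direction (0.2588, 0.9659); cell (2,1); t to first gridline: x 1.0818, y 0.5487 (then +3.8637 / +1.0353)
    (2,2) via y @ 0.5487
    (3,2) via x @ 1.0818
    (3,3) via y @ 1.5840
    (3,4) via y @ 2.6192
    (3,5) via y @ 3.6545
    (3,6) via y @ 4.6898
    (4,6) via x @ 4.9455  # hit
  → r_4 = 4.9455

ranges = [0.4866, 0.5427, 2.6327, 4.9455]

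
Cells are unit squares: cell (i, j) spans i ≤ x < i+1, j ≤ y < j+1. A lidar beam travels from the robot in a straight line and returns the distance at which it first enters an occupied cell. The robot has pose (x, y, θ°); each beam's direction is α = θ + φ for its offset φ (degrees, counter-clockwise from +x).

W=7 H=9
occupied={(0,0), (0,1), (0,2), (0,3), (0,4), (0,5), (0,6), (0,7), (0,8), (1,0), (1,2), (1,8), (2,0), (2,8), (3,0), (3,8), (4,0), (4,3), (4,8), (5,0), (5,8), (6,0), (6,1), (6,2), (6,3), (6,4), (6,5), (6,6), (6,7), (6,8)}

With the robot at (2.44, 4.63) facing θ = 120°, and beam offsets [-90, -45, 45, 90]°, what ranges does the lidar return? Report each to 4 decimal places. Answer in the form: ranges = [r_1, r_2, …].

beam 1: φ=-90°, α=30°
  direction (0.8660, 0.5000); cell (2,4); t to first gridline: x 0.6466, y 0.7400 (then +1.1547 / +2.0000)
    (3,4) via x @ 0.6466
    (3,5) via y @ 0.7400
    (4,5) via x @ 1.8013
    (4,6) via y @ 2.7400
    (5,6) via x @ 2.9560
    (6,6) via x @ 4.1107  # hit
  → r_1 = 4.1107
beam 2: φ=-45°, α=75°
  direction (0.2588, 0.9659); cell (2,4); t to first gridline: x 2.1637, y 0.3831 (then +3.8637 / +1.0353)
    (2,5) via y @ 0.3831
    (2,6) via y @ 1.4183
    (3,6) via x @ 2.1637
    (3,7) via y @ 2.4536
    (3,8) via y @ 3.4889  # hit
  → r_2 = 3.4889
beam 3: φ=45°, α=165°
  direction (-0.9659, 0.2588); cell (2,4); t to first gridline: x 0.4555, y 1.4296 (then +1.0353 / +3.8637)
    (1,4) via x @ 0.4555
    (1,5) via y @ 1.4296
    (0,5) via x @ 1.4908  # hit
  → r_3 = 1.4908
beam 4: φ=90°, α=210°
  direction (-0.8660, -0.5000); cell (2,4); t to first gridline: x 0.5081, y 1.2600 (then +1.1547 / +2.0000)
    (1,4) via x @ 0.5081
    (1,3) via y @ 1.2600
    (0,3) via x @ 1.6628  # hit
  → r_4 = 1.6628

ranges = [4.1107, 3.4889, 1.4908, 1.6628]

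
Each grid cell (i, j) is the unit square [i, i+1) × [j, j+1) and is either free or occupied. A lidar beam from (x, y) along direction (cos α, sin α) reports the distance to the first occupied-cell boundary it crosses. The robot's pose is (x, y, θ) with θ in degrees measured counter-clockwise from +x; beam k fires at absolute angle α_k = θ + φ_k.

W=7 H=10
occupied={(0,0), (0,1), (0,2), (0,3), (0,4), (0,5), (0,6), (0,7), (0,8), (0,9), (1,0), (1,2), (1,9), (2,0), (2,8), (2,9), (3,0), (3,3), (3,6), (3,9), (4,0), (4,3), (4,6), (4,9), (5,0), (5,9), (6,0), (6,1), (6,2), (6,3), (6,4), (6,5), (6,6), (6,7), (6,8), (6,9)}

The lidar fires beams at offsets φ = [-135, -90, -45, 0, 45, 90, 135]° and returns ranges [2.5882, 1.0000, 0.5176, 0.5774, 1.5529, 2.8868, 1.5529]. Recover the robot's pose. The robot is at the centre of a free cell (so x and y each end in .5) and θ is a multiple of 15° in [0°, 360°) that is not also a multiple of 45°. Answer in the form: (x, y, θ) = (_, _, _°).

Candidates: 34 free-cell centres × 16 headings = 544 poses. Raycast each; keep the one whose scan matches to 4 dp.
  (3.5, 8.5, 330°): beam 1 = 0.5176 ≠ 2.5882 ✗
  (5.5, 2.5, 255°): beam 1 = 1.0000 ≠ 2.5882 ✗
  (2.5, 5.5, 15°): beam 1 = 2.8868 ≠ 2.5882 ✗
  (3.5, 2.5, 285°): beam 1 = 2.8868 ≠ 2.5882 ✗
  (3.5, 7.5, 105°): beam 1 = 1.0000 ≠ 2.5882 ✗
  …
  (3.5, 2.5, 120°): r_1=2.5882, r_2=1.0000, r_3=0.5176, r_4=0.5774, r_5=1.5529, r_6=2.8868, r_7=1.5529 — all match ✓
Unique over the lattice → pose = (3.5, 2.5, 120°).

(x, y, θ) = (3.5, 2.5, 120°)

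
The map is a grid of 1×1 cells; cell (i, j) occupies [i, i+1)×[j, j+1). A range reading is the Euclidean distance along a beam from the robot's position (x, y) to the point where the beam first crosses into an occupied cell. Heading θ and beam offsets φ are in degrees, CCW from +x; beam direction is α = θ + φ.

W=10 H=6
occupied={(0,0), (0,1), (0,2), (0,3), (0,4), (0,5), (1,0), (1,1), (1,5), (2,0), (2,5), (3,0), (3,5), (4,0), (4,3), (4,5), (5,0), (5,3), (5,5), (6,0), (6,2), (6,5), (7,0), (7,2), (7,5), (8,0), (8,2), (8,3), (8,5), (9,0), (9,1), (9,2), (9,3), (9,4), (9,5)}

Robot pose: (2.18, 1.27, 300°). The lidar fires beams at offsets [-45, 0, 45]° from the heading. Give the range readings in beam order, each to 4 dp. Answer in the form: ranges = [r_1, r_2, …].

beam 1: φ=-45°, α=255°
  cosα=-0.2588 sinα=-0.9659 | (2,1) | tMaxX 0.6955 tMaxY 0.2795 | tΔX 3.8637 tΔY 1.0353
    t=0.2795 [y] (2,0) — stop
  → r_1 = 0.2795
beam 2: φ=0°, α=300°
  cosα=0.5000 sinα=-0.8660 | (2,1) | tMaxX 1.6400 tMaxY 0.3118 | tΔX 2.0000 tΔY 1.1547
    t=0.3118 [y] (2,0) — stop
  → r_2 = 0.3118
beam 3: φ=45°, α=345°
  cosα=0.9659 sinα=-0.2588 | (2,1) | tMaxX 0.8489 tMaxY 1.0432 | tΔX 1.0353 tΔY 3.8637
    t=0.8489 [x] (3,1)
    t=1.0432 [y] (3,0) — stop
  → r_3 = 1.0432

ranges = [0.2795, 0.3118, 1.0432]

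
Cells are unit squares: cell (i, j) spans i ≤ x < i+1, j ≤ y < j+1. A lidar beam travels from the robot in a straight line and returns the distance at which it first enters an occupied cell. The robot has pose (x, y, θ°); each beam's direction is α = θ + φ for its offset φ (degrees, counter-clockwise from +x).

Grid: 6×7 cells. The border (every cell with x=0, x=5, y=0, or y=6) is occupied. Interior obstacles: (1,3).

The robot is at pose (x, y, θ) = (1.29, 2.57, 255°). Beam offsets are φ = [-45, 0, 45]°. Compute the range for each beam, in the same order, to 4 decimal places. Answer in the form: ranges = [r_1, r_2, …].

ranges = [0.3349, 1.1205, 1.8129]

beam 1: φ=-45°, α=210°
  cosα=-0.8660 sinα=-0.5000 | (1,2) | tMaxX 0.3349 tMaxY 1.1400 | tΔX 1.1547 tΔY 2.0000
    t=0.3349 [x] (0,2) — stop
  → r_1 = 0.3349
beam 2: φ=0°, α=255°
  cosα=-0.2588 sinα=-0.9659 | (1,2) | tMaxX 1.1205 tMaxY 0.5901 | tΔX 3.8637 tΔY 1.0353
    t=0.5901 [y] (1,1)
    t=1.1205 [x] (0,1) — stop
  → r_2 = 1.1205
beam 3: φ=45°, α=300°
  cosα=0.5000 sinα=-0.8660 | (1,2) | tMaxX 1.4200 tMaxY 0.6582 | tΔX 2.0000 tΔY 1.1547
    t=0.6582 [y] (1,1)
    t=1.4200 [x] (2,1)
    t=1.8129 [y] (2,0) — stop
  → r_3 = 1.8129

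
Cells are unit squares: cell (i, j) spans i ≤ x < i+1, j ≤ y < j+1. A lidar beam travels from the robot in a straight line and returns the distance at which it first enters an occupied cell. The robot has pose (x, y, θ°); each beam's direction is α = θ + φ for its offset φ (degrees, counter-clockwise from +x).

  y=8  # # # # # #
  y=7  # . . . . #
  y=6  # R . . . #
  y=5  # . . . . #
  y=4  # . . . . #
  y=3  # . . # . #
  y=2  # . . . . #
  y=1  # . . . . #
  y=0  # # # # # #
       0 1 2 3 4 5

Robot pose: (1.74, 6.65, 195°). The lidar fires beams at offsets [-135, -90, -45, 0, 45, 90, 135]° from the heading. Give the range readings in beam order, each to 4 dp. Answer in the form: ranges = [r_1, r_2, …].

ranges = [1.5588, 1.3976, 0.8545, 0.7661, 1.4800, 5.8493, 3.7643]

beam 1: φ=-135°, α=60°
  cosα=0.5000 sinα=0.8660 | (1,6) | tMaxX 0.5200 tMaxY 0.4041 | tΔX 2.0000 tΔY 1.1547
    t=0.4041 [y] (1,7)
    t=0.5200 [x] (2,7)
    t=1.5588 [y] (2,8) — stop
  → r_1 = 1.5588
beam 2: φ=-90°, α=105°
  cosα=-0.2588 sinα=0.9659 | (1,6) | tMaxX 2.8591 tMaxY 0.3623 | tΔX 3.8637 tΔY 1.0353
    t=0.3623 [y] (1,7)
    t=1.3976 [y] (1,8) — stop
  → r_2 = 1.3976
beam 3: φ=-45°, α=150°
  cosα=-0.8660 sinα=0.5000 | (1,6) | tMaxX 0.8545 tMaxY 0.7000 | tΔX 1.1547 tΔY 2.0000
    t=0.7000 [y] (1,7)
    t=0.8545 [x] (0,7) — stop
  → r_3 = 0.8545
beam 4: φ=0°, α=195°
  cosα=-0.9659 sinα=-0.2588 | (1,6) | tMaxX 0.7661 tMaxY 2.5114 | tΔX 1.0353 tΔY 3.8637
    t=0.7661 [x] (0,6) — stop
  → r_4 = 0.7661
beam 5: φ=45°, α=240°
  cosα=-0.5000 sinα=-0.8660 | (1,6) | tMaxX 1.4800 tMaxY 0.7506 | tΔX 2.0000 tΔY 1.1547
    t=0.7506 [y] (1,5)
    t=1.4800 [x] (0,5) — stop
  → r_5 = 1.4800
beam 6: φ=90°, α=285°
  cosα=0.2588 sinα=-0.9659 | (1,6) | tMaxX 1.0046 tMaxY 0.6729 | tΔX 3.8637 tΔY 1.0353
    t=0.6729 [y] (1,5)
    t=1.0046 [x] (2,5)
    t=1.7082 [y] (2,4)
    t=2.7435 [y] (2,3)
    t=3.7788 [y] (2,2)
    t=4.8140 [y] (2,1)
    t=4.8683 [x] (3,1)
    t=5.8493 [y] (3,0) — stop
  → r_6 = 5.8493
beam 7: φ=135°, α=330°
  cosα=0.8660 sinα=-0.5000 | (1,6) | tMaxX 0.3002 tMaxY 1.3000 | tΔX 1.1547 tΔY 2.0000
    t=0.3002 [x] (2,6)
    t=1.3000 [y] (2,5)
    t=1.4549 [x] (3,5)
    t=2.6096 [x] (4,5)
    t=3.3000 [y] (4,4)
    t=3.7643 [x] (5,4) — stop
  → r_7 = 3.7643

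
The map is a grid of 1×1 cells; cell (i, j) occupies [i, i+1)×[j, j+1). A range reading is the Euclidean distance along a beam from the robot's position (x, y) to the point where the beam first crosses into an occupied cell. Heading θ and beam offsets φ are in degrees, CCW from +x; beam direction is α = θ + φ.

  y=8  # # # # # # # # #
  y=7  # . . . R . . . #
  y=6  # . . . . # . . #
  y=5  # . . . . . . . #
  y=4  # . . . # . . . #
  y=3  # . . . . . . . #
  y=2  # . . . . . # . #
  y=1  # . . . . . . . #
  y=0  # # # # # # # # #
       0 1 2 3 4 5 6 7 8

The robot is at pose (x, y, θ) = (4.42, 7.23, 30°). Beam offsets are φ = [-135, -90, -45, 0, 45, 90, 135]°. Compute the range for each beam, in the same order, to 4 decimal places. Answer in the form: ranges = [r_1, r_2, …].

ranges = [6.4498, 1.1600, 0.8887, 1.5400, 0.7972, 0.8891, 2.9751]

beam 1: φ=-135°, α=255°
  dir = (cos 255°, sin 255°) = (-0.2588, -0.9659); from cell (4,7)
  next x-line at t=1.6228, next y-line at t=0.2381; Δt_x=3.8637, Δt_y=1.0353
    y: enter (4,6) at t=0.2381
    y: enter (4,5) at t=1.2734
    x: enter (3,5) at t=1.6228
    y: enter (3,4) at t=2.3087
    y: enter (3,3) at t=3.3439
    y: enter (3,2) at t=4.3792
    y: enter (3,1) at t=5.4145
    x: enter (2,1) at t=5.4865
    y: enter (2,0) at t=6.4498 ← occupied
  → r_1 = 6.4498
beam 2: φ=-90°, α=300°
  dir = (cos 300°, sin 300°) = (0.5000, -0.8660); from cell (4,7)
  next x-line at t=1.1600, next y-line at t=0.2656; Δt_x=2.0000, Δt_y=1.1547
    y: enter (4,6) at t=0.2656
    x: enter (5,6) at t=1.1600 ← occupied
  → r_2 = 1.1600
beam 3: φ=-45°, α=345°
  dir = (cos 345°, sin 345°) = (0.9659, -0.2588); from cell (4,7)
  next x-line at t=0.6005, next y-line at t=0.8887; Δt_x=1.0353, Δt_y=3.8637
    x: enter (5,7) at t=0.6005
    y: enter (5,6) at t=0.8887 ← occupied
  → r_3 = 0.8887
beam 4: φ=0°, α=30°
  dir = (cos 30°, sin 30°) = (0.8660, 0.5000); from cell (4,7)
  next x-line at t=0.6697, next y-line at t=1.5400; Δt_x=1.1547, Δt_y=2.0000
    x: enter (5,7) at t=0.6697
    y: enter (5,8) at t=1.5400 ← occupied
  → r_4 = 1.5400
beam 5: φ=45°, α=75°
  dir = (cos 75°, sin 75°) = (0.2588, 0.9659); from cell (4,7)
  next x-line at t=2.2409, next y-line at t=0.7972; Δt_x=3.8637, Δt_y=1.0353
    y: enter (4,8) at t=0.7972 ← occupied
  → r_5 = 0.7972
beam 6: φ=90°, α=120°
  dir = (cos 120°, sin 120°) = (-0.5000, 0.8660); from cell (4,7)
  next x-line at t=0.8400, next y-line at t=0.8891; Δt_x=2.0000, Δt_y=1.1547
    x: enter (3,7) at t=0.8400
    y: enter (3,8) at t=0.8891 ← occupied
  → r_6 = 0.8891
beam 7: φ=135°, α=165°
  dir = (cos 165°, sin 165°) = (-0.9659, 0.2588); from cell (4,7)
  next x-line at t=0.4348, next y-line at t=2.9751; Δt_x=1.0353, Δt_y=3.8637
    x: enter (3,7) at t=0.4348
    x: enter (2,7) at t=1.4701
    x: enter (1,7) at t=2.5054
    y: enter (1,8) at t=2.9751 ← occupied
  → r_7 = 2.9751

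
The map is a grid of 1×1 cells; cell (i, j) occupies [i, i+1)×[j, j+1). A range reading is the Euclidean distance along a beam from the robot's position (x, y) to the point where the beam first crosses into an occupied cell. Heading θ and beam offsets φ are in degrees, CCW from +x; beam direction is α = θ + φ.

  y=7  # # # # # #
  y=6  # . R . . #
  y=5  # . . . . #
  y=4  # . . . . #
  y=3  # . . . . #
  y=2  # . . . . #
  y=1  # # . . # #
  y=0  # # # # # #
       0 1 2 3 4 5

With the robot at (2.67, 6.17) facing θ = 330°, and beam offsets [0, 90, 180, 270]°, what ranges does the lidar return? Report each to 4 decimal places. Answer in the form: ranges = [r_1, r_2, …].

beam 1: φ=0°, α=330°
  cosα=0.8660 sinα=-0.5000 | (2,6) | tMaxX 0.3811 tMaxY 0.3400 | tΔX 1.1547 tΔY 2.0000
    t=0.3400 [y] (2,5)
    t=0.3811 [x] (3,5)
    t=1.5358 [x] (4,5)
    t=2.3400 [y] (4,4)
    t=2.6905 [x] (5,4) — stop
  → r_1 = 2.6905
beam 2: φ=90°, α=60°
  cosα=0.5000 sinα=0.8660 | (2,6) | tMaxX 0.6600 tMaxY 0.9584 | tΔX 2.0000 tΔY 1.1547
    t=0.6600 [x] (3,6)
    t=0.9584 [y] (3,7) — stop
  → r_2 = 0.9584
beam 3: φ=180°, α=150°
  cosα=-0.8660 sinα=0.5000 | (2,6) | tMaxX 0.7736 tMaxY 1.6600 | tΔX 1.1547 tΔY 2.0000
    t=0.7736 [x] (1,6)
    t=1.6600 [y] (1,7) — stop
  → r_3 = 1.6600
beam 4: φ=270°, α=240°
  cosα=-0.5000 sinα=-0.8660 | (2,6) | tMaxX 1.3400 tMaxY 0.1963 | tΔX 2.0000 tΔY 1.1547
    t=0.1963 [y] (2,5)
    t=1.3400 [x] (1,5)
    t=1.3510 [y] (1,4)
    t=2.5057 [y] (1,3)
    t=3.3400 [x] (0,3) — stop
  → r_4 = 3.3400

ranges = [2.6905, 0.9584, 1.6600, 3.3400]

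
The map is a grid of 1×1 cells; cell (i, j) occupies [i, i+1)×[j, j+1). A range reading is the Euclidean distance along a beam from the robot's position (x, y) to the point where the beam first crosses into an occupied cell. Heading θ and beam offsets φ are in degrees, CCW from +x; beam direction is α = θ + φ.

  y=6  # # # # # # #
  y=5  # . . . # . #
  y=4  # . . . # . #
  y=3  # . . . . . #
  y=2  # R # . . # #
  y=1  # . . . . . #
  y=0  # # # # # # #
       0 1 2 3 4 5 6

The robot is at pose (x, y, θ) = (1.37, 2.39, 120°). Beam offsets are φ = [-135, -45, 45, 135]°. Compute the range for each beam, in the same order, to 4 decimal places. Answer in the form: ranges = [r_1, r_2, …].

beam 1: φ=-135°, α=345°
  direction (0.9659, -0.2588); cell (1,2); t to first gridline: x 0.6522, y 1.5068 (then +1.0353 / +3.8637)
    (2,2) via x @ 0.6522  # hit
  → r_1 = 0.6522
beam 2: φ=-45°, α=75°
  direction (0.2588, 0.9659); cell (1,2); t to first gridline: x 2.4341, y 0.6315 (then +3.8637 / +1.0353)
    (1,3) via y @ 0.6315
    (1,4) via y @ 1.6668
    (2,4) via x @ 2.4341
    (2,5) via y @ 2.7021
    (2,6) via y @ 3.7373  # hit
  → r_2 = 3.7373
beam 3: φ=45°, α=165°
  direction (-0.9659, 0.2588); cell (1,2); t to first gridline: x 0.3831, y 2.3569 (then +1.0353 / +3.8637)
    (0,2) via x @ 0.3831  # hit
  → r_3 = 0.3831
beam 4: φ=135°, α=255°
  direction (-0.2588, -0.9659); cell (1,2); t to first gridline: x 1.4296, y 0.4038 (then +3.8637 / +1.0353)
    (1,1) via y @ 0.4038
    (0,1) via x @ 1.4296  # hit
  → r_4 = 1.4296

ranges = [0.6522, 3.7373, 0.3831, 1.4296]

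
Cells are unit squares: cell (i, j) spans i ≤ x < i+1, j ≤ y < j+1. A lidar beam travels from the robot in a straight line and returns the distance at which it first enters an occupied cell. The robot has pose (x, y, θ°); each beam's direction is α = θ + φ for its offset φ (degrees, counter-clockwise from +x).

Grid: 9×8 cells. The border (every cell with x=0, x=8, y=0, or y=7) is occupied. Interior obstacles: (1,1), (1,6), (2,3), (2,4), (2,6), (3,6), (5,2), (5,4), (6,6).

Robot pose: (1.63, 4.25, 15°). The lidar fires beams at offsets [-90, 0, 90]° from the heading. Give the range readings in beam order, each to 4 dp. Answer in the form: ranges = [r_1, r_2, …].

beam 1: φ=-90°, α=285°
  direction (0.2588, -0.9659); cell (1,4); t to first gridline: x 1.4296, y 0.2588 (then +3.8637 / +1.0353)
    (1,3) via y @ 0.2588
    (1,2) via y @ 1.2941
    (2,2) via x @ 1.4296
    (2,1) via y @ 2.3294
    (2,0) via y @ 3.3646  # hit
  → r_1 = 3.3646
beam 2: φ=0°, α=15°
  direction (0.9659, 0.2588); cell (1,4); t to first gridline: x 0.3831, y 2.8978 (then +1.0353 / +3.8637)
    (2,4) via x @ 0.3831  # hit
  → r_2 = 0.3831
beam 3: φ=90°, α=105°
  direction (-0.2588, 0.9659); cell (1,4); t to first gridline: x 2.4341, y 0.7765 (then +3.8637 / +1.0353)
    (1,5) via y @ 0.7765
    (1,6) via y @ 1.8117  # hit
  → r_3 = 1.8117

ranges = [3.3646, 0.3831, 1.8117]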